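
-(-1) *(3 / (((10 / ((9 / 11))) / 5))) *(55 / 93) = 45 / 62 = 0.73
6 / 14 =3 / 7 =0.43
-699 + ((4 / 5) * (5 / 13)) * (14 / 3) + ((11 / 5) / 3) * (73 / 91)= -317124 / 455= -696.98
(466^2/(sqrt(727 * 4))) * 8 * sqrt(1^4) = 868624 * sqrt(727)/727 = 32215.48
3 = 3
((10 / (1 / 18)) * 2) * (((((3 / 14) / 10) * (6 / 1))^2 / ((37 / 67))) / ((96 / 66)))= 7.41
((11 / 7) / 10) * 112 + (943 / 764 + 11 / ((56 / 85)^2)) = 44.18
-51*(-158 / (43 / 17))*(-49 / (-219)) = 2237438 / 3139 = 712.79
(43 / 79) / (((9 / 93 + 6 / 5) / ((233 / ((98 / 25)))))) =38823625 / 1556142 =24.95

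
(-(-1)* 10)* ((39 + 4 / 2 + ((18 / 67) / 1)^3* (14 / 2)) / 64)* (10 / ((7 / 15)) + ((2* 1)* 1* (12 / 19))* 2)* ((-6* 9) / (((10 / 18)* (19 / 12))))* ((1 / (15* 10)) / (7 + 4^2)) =-4789230247593 / 1748064632300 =-2.74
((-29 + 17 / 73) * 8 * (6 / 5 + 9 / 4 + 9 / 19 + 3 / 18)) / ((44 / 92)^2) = -690683560 / 167827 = -4115.45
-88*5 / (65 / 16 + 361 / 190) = -35200 / 477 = -73.79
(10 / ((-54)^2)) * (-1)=-5 / 1458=-0.00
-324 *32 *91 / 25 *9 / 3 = -2830464 / 25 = -113218.56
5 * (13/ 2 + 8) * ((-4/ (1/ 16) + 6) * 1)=-4205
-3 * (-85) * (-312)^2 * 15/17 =21902400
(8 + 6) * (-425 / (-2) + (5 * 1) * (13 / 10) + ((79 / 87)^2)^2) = 176195708360 / 57289761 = 3075.52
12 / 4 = 3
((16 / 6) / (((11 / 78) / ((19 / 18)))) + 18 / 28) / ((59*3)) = 28555 / 245322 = 0.12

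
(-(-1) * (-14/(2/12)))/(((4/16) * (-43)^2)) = -336/1849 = -0.18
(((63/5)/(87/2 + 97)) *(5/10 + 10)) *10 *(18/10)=23814/1405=16.95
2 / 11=0.18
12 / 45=4 / 15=0.27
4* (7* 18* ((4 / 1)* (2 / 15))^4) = 229376 / 5625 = 40.78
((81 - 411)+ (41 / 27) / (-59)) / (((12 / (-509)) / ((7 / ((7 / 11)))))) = 2943567869 / 19116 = 153984.51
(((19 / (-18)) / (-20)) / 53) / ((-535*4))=-19 / 40831200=-0.00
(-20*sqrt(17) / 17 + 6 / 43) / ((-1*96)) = -1 / 688 + 5*sqrt(17) / 408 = 0.05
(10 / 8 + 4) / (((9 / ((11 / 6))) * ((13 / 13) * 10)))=77 / 720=0.11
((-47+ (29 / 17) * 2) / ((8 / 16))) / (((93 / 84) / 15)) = -622440 / 527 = -1181.10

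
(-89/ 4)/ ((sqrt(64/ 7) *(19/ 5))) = -445 *sqrt(7)/ 608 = -1.94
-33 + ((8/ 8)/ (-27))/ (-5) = -4454/ 135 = -32.99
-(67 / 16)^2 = -4489 / 256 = -17.54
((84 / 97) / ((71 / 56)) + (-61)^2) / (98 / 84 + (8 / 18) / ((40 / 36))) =768936930 / 323689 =2375.54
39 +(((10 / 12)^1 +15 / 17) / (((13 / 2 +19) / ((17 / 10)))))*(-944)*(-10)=171167 / 153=1118.74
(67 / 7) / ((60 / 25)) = 335 / 84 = 3.99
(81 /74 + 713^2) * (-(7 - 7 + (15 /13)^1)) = -43406985 /74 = -586580.88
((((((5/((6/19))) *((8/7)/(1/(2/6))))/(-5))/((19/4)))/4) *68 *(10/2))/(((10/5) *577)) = -680/36351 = -0.02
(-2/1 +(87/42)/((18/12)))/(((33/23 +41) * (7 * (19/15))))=-1495/908656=-0.00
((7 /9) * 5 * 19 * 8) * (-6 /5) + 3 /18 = -4255 /6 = -709.17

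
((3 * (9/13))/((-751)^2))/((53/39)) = 81/29892053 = 0.00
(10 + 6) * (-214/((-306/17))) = 1712/9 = 190.22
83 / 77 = 1.08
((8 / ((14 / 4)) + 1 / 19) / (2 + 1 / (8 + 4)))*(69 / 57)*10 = 171672 / 12635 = 13.59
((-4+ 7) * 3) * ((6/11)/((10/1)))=27/55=0.49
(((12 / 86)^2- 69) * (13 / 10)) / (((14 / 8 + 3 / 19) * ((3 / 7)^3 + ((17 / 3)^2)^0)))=-2161147989 / 49599425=-43.57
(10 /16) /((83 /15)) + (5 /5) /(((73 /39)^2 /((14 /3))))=1.44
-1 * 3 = -3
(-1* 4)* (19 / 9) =-8.44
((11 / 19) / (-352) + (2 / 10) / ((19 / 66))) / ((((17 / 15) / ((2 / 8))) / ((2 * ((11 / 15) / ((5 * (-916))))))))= -23177 / 473388800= -0.00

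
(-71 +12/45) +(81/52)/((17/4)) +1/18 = -1398491/19890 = -70.31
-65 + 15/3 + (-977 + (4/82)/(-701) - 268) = -37507007/28741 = -1305.00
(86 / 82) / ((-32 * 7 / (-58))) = 1247 / 4592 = 0.27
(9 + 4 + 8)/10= 21/10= 2.10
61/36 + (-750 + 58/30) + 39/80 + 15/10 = -535957/720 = -744.38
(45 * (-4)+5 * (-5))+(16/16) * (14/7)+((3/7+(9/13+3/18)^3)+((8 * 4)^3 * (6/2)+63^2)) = 339066187477/3321864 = 102071.06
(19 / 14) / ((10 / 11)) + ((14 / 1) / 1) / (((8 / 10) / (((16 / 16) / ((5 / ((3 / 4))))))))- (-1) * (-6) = -1.88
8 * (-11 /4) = -22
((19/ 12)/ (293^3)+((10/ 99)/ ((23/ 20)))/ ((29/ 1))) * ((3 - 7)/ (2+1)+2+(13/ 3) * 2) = 140863966663/ 4982934107943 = 0.03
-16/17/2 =-8/17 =-0.47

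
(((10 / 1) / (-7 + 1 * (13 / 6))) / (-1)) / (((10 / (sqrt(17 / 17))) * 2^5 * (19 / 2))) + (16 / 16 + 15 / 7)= 96997 / 30856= 3.14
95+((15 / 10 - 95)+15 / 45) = 1.83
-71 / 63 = -1.13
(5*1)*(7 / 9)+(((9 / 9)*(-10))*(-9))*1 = 845 / 9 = 93.89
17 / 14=1.21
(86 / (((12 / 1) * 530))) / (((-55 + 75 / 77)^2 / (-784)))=-12492403 / 3439488000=-0.00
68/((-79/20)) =-1360/79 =-17.22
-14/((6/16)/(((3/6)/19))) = -56/57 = -0.98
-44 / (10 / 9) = -198 / 5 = -39.60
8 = 8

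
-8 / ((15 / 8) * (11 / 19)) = -1216 / 165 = -7.37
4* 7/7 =4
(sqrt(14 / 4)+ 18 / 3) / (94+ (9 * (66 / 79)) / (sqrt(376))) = -140778 * sqrt(94) / 5183586535 - 23463 * sqrt(329) / 5183586535+ 27572738 * sqrt(14) / 5183586535+ 330872856 / 5183586535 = 0.08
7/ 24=0.29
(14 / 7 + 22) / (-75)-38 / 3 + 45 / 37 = -11.77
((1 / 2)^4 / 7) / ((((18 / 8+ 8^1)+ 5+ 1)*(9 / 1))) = 1 / 16380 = 0.00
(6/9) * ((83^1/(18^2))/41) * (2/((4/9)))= 83/4428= 0.02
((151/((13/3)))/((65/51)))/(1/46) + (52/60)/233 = 742856059/590655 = 1257.68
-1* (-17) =17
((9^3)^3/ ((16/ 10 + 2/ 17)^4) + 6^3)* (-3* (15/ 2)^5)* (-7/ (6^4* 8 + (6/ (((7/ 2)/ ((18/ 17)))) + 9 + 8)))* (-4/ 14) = -5482579107898230072721875/ 8985883192696576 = -610132470.05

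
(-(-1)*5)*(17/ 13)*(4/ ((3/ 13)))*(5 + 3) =2720/ 3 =906.67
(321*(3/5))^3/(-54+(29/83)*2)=-74123676801/553000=-134039.20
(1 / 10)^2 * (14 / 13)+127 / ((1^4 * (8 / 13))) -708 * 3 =-4985797 / 2600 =-1917.61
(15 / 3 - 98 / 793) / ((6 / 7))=9023 / 1586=5.69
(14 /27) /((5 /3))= 14 /45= 0.31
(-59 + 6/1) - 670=-723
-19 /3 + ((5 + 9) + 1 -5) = 11 /3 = 3.67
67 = 67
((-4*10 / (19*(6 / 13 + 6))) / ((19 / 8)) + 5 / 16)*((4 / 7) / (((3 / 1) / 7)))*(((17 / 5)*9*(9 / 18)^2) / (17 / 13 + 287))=939913 / 151539136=0.01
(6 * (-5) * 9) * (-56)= 15120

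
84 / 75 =28 / 25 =1.12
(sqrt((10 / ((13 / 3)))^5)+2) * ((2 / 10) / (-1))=-180 * sqrt(390) / 2197 - 2 / 5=-2.02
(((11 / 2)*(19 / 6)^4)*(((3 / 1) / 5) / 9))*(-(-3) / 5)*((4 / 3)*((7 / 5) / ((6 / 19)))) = 190659623 / 1458000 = 130.77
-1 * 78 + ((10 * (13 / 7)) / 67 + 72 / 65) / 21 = -49892212 / 640185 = -77.93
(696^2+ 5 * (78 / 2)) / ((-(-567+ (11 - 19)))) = 484611 / 575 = 842.80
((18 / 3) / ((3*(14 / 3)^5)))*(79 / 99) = 2133 / 2958032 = 0.00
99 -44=55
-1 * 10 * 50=-500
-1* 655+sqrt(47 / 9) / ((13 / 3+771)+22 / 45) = -655+15* sqrt(47) / 34912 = -655.00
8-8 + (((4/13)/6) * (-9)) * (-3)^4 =-486/13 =-37.38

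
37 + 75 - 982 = -870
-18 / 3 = -6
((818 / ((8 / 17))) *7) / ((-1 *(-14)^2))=-6953 / 112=-62.08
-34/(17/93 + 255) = -93/698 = -0.13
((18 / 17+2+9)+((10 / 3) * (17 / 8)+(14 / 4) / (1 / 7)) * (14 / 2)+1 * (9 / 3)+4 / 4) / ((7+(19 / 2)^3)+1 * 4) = 96754 / 354297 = 0.27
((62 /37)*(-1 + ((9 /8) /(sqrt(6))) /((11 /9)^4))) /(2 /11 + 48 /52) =-4433 /2923 + 7932249*sqrt(6) /62248208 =-1.20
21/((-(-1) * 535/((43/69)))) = 0.02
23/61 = 0.38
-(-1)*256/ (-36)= -64/ 9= -7.11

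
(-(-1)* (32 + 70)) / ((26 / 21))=1071 / 13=82.38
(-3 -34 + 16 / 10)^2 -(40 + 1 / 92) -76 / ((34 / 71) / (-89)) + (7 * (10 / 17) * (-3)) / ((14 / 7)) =599473231 / 39100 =15331.80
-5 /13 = -0.38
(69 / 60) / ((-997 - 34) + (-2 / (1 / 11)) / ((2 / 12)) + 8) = -23 / 23100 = -0.00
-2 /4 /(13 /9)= -9 /26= -0.35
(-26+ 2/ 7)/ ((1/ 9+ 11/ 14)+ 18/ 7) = -3240/ 437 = -7.41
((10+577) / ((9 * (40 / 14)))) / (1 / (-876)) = -299957 / 15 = -19997.13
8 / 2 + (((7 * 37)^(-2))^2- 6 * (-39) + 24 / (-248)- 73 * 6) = -27912635059852 / 139495677391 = -200.10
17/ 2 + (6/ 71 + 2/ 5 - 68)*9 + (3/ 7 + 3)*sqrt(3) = -425389/ 710 + 24*sqrt(3)/ 7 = -593.20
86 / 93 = 0.92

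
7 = 7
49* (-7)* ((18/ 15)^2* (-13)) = 160524/ 25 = 6420.96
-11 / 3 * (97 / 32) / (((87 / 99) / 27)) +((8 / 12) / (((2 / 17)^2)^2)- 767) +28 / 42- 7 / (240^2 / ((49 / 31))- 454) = 5822829838303 / 2454588768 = 2372.22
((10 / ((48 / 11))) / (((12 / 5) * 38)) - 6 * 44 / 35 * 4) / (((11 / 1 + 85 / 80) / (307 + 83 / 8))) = -29318439821 / 36963360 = -793.18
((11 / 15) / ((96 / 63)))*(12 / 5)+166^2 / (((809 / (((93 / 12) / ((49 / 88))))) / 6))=2845.66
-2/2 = -1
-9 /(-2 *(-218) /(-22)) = 99 /218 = 0.45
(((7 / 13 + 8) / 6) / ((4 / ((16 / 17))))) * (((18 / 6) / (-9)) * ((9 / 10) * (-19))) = 1.91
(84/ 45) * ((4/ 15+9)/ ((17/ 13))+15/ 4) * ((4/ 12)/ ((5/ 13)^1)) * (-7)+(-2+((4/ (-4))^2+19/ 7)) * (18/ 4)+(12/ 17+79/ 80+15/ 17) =-722441557/ 6426000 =-112.42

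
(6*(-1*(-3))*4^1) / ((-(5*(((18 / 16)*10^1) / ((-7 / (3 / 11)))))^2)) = -758912 / 50625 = -14.99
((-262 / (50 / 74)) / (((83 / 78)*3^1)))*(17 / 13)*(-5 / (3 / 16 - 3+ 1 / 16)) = -1318384 / 4565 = -288.80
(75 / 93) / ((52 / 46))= 0.71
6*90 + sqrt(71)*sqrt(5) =sqrt(355) + 540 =558.84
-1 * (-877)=877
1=1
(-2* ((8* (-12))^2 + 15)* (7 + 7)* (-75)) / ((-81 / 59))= -127080100 / 9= -14120011.11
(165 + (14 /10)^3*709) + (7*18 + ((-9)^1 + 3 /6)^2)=1154373 /500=2308.75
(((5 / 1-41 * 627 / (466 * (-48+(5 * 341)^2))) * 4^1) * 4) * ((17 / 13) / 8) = 115144921951 / 8805233333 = 13.08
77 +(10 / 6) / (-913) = 210898 / 2739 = 77.00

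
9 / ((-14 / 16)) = -72 / 7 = -10.29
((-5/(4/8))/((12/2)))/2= -5/6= -0.83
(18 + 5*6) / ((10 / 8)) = 192 / 5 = 38.40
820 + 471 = 1291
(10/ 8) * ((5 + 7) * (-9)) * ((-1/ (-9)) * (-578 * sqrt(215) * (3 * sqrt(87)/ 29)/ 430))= 2601 * sqrt(18705)/ 1247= 285.27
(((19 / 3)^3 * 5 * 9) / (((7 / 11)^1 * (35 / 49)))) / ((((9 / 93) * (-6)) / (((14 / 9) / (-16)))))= 16372433 / 3888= 4211.02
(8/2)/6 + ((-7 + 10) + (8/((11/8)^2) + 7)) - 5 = 3593/363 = 9.90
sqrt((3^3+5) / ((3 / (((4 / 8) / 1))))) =4 * sqrt(3) / 3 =2.31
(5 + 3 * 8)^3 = 24389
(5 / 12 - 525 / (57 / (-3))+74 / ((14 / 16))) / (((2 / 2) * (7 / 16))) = 718964 / 2793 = 257.42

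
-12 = -12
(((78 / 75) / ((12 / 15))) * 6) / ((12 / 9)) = 117 / 20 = 5.85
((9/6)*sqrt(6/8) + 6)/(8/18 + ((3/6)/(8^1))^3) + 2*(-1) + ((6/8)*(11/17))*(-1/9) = 27648*sqrt(3)/16393 + 38252869/3344172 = 14.36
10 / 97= 0.10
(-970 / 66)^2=235225 / 1089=216.00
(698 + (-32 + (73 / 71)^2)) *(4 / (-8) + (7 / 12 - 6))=-3362635 / 852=-3946.75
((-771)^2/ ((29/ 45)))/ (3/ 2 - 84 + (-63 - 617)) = -10699938/ 8845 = -1209.72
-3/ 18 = -1/ 6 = -0.17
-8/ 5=-1.60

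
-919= -919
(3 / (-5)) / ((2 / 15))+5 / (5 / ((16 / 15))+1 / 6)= -1617 / 466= -3.47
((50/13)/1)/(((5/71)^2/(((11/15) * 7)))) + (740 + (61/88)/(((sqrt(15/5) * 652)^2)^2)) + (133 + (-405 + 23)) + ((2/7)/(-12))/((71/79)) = 20677307880436531883437/4623653815237416960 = 4472.07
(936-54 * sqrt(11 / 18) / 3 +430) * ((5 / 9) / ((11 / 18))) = 13660 / 11-30 * sqrt(22) / 11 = 1229.03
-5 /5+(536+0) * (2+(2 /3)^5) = 277405 /243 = 1141.58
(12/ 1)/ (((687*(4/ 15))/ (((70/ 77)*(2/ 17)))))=300/ 42823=0.01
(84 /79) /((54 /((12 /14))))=4 /237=0.02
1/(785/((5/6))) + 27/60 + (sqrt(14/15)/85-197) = -1851491/9420 + sqrt(210)/1275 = -196.54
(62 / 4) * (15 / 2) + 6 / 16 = 116.62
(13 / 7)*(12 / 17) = 156 / 119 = 1.31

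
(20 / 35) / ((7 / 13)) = 52 / 49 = 1.06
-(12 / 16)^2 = -9 / 16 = -0.56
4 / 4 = 1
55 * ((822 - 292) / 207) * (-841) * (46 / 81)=-49030300 / 729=-67256.93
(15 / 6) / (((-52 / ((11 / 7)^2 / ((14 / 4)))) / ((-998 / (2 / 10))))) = 169.26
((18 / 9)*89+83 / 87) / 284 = 15569 / 24708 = 0.63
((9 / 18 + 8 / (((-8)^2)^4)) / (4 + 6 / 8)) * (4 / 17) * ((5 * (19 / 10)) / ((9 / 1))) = 61681 / 2359296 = 0.03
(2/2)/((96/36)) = 3/8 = 0.38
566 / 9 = 62.89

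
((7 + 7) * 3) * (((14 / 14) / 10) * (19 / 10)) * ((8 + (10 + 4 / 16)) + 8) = 8379 / 40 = 209.48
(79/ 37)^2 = 6241/ 1369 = 4.56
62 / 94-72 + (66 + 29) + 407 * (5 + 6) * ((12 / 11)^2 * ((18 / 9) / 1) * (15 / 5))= 1503608 / 47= 31991.66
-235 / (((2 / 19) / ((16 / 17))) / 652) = -23289440 / 17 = -1369967.06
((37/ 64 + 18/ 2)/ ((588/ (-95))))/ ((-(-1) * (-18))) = 58235/ 677376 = 0.09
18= 18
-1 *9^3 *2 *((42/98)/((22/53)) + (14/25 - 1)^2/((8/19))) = -418827267/192500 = -2175.73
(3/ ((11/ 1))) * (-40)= -120/ 11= -10.91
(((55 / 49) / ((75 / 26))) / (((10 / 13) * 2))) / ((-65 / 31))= -4433 / 36750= -0.12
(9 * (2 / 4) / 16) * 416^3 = 20247552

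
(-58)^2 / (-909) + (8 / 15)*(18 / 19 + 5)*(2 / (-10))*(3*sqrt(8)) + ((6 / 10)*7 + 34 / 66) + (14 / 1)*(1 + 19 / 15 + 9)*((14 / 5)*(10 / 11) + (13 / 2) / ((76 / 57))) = 234270053 / 199980 - 1808*sqrt(2) / 475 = 1166.08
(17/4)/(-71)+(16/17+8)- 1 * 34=-121273/4828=-25.12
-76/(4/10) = -190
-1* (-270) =270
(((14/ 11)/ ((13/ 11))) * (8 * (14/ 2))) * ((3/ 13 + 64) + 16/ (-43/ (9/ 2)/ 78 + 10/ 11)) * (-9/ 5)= -23559864048/ 2566265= -9180.60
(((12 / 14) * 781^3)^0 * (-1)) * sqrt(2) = -sqrt(2) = -1.41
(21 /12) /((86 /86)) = 7 /4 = 1.75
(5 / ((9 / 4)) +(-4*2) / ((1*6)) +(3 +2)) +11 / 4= 311 / 36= 8.64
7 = 7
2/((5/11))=22/5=4.40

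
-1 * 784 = -784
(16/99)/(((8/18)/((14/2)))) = 28/11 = 2.55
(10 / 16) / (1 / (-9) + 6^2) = 45 / 2584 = 0.02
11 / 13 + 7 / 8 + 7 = 907 / 104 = 8.72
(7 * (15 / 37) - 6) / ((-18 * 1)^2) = -13 / 1332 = -0.01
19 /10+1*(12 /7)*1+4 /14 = 39 /10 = 3.90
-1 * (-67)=67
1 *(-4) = -4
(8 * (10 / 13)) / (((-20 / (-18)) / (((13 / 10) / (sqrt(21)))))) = 12 * sqrt(21) / 35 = 1.57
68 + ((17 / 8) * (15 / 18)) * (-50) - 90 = -2653 / 24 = -110.54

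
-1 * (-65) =65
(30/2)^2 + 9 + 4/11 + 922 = 1156.36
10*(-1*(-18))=180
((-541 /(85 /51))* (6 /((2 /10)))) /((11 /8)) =-77904 /11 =-7082.18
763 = 763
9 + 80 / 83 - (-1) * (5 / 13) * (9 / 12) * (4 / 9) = 10.09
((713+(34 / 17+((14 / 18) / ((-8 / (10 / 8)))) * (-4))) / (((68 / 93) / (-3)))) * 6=-4790895 / 272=-17613.58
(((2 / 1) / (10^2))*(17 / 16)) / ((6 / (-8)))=-17 / 600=-0.03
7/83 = 0.08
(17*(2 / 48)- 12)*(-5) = 1355 / 24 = 56.46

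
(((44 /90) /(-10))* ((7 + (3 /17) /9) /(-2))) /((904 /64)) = 15752 /1296675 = 0.01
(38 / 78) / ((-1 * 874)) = -1 / 1794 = -0.00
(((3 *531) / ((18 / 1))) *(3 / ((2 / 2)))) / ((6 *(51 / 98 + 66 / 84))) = 33.88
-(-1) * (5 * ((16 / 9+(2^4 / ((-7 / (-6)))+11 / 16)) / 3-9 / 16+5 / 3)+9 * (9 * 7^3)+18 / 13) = 68346053 / 2457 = 27816.87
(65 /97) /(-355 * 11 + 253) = -65 /354244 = -0.00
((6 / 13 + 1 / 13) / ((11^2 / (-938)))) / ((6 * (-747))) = 3283 / 3525093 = 0.00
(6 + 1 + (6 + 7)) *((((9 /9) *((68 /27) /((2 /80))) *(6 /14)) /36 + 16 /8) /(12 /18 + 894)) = 9070 /126819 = 0.07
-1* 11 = -11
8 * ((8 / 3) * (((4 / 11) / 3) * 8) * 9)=186.18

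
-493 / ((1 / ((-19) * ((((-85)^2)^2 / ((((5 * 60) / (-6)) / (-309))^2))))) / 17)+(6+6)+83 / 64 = 20318052053675075 / 64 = 317469563338673.05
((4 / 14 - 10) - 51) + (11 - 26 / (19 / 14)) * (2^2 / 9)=-77015 / 1197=-64.34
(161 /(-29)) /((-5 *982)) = 161 /142390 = 0.00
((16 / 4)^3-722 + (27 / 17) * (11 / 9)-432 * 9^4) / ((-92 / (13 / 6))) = 66766.49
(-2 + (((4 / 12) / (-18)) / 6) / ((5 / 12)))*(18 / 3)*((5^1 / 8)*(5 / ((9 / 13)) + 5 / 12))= -74525 / 1296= -57.50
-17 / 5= -3.40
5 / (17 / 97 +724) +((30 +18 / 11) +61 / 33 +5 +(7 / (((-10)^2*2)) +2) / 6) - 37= 113179391 / 61815600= 1.83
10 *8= 80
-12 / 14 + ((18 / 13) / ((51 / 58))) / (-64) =-21825 / 24752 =-0.88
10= 10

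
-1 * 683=-683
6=6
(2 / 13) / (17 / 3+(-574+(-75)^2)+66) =3 / 99892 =0.00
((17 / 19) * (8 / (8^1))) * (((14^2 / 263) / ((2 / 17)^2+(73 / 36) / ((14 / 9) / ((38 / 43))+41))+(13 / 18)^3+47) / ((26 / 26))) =53.27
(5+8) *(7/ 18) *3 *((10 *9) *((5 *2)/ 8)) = 6825/ 4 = 1706.25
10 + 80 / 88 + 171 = 2001 / 11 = 181.91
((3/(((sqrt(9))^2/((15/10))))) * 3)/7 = 3/14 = 0.21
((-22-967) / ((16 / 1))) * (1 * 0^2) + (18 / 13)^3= 5832 / 2197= 2.65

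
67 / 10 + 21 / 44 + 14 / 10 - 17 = -1853 / 220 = -8.42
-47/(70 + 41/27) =-1269/1931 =-0.66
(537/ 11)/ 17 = 537/ 187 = 2.87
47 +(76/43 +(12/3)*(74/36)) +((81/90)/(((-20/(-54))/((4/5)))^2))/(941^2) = 61029015875089/1070878584375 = 56.99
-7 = -7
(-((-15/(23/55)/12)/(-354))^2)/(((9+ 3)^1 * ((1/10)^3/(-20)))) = 47265625/397752984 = 0.12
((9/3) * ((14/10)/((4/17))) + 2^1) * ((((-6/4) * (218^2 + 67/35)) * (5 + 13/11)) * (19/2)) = -639901029051/7700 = -83104029.75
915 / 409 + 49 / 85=2.81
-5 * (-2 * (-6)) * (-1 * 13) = 780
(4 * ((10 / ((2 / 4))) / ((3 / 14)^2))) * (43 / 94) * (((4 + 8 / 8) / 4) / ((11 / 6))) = 842800 / 1551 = 543.39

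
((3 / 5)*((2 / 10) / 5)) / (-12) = -1 / 500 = -0.00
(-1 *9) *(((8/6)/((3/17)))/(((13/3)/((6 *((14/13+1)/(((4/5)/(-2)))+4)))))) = 18972/169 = 112.26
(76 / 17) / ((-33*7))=-76 / 3927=-0.02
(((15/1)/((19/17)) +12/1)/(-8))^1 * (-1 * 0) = 0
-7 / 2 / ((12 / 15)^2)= -175 / 32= -5.47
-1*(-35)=35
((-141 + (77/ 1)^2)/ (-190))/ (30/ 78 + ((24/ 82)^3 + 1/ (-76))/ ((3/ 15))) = -10371783448/ 151232175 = -68.58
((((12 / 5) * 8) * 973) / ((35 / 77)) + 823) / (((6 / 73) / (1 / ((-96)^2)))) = 55.34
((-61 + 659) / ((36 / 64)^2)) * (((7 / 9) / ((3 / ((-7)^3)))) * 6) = -735128576 / 729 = -1008406.83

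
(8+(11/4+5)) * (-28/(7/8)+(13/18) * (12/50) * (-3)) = -51219/100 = -512.19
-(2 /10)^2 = -1 /25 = -0.04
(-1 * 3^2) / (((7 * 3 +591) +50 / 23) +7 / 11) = -253 / 17283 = -0.01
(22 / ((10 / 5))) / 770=1 / 70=0.01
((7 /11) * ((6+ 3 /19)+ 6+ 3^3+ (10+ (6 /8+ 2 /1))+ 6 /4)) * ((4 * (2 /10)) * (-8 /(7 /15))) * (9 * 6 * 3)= -1434672 /19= -75509.05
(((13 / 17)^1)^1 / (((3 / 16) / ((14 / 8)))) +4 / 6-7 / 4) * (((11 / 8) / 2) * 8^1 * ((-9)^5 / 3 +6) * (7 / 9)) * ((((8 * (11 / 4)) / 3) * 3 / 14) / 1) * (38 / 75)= -3724547827 / 9180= -405724.16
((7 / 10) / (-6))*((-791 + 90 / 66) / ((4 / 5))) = 30401 / 264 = 115.16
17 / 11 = 1.55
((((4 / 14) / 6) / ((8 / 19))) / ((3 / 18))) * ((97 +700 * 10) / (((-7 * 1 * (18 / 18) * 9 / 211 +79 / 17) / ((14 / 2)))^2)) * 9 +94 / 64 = 218608670968889 / 1946380832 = 112315.47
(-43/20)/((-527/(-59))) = -0.24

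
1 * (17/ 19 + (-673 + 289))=-7279/ 19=-383.11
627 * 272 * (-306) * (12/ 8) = -78279696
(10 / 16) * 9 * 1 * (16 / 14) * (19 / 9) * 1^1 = 95 / 7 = 13.57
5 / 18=0.28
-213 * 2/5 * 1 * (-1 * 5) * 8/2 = 1704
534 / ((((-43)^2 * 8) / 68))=4539 / 1849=2.45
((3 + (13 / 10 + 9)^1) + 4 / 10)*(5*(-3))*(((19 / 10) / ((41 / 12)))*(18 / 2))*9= -1897587 / 205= -9256.52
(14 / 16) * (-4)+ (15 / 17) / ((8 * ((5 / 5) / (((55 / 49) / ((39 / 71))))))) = -283687 / 86632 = -3.27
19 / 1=19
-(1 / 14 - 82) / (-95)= -1147 / 1330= -0.86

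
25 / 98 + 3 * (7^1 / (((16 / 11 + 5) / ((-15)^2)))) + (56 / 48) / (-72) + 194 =1392133879 / 1502928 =926.28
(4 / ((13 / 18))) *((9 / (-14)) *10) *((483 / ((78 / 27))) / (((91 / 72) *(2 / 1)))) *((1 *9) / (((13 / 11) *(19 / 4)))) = -14341821120 / 3798613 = -3775.54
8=8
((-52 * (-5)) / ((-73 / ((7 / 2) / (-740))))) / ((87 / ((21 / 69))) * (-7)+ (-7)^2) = -91 / 10544704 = -0.00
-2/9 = -0.22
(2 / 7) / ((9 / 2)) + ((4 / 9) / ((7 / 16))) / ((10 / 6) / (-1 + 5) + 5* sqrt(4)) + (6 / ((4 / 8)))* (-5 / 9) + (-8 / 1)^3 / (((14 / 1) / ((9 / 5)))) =-81376 / 1125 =-72.33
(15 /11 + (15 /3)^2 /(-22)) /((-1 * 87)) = -0.00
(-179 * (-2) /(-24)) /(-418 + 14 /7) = 179 /4992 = 0.04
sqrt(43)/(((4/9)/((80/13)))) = 180 * sqrt(43)/13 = 90.80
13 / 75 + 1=1.17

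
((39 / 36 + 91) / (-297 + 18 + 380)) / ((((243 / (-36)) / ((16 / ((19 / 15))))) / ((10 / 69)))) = -884000 / 3575097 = -0.25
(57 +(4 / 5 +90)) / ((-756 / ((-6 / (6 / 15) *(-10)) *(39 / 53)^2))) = -624455 / 39326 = -15.88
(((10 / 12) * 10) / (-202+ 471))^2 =625 / 651249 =0.00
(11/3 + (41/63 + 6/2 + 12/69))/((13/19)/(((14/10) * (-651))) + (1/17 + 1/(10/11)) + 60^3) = 7608378050/219374791600269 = 0.00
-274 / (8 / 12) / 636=-137 / 212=-0.65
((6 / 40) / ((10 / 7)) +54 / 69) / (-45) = -1361 / 69000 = -0.02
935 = 935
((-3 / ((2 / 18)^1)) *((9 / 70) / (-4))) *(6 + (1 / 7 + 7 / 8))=95499 / 15680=6.09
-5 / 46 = -0.11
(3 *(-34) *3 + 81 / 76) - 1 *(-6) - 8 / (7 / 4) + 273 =-16229 / 532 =-30.51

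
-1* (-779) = 779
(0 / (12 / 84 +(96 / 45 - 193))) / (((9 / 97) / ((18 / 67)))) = 0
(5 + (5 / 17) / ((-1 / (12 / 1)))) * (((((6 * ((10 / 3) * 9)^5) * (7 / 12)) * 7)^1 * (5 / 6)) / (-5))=-2480625000 / 17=-145919117.65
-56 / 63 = -8 / 9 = -0.89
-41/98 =-0.42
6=6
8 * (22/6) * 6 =176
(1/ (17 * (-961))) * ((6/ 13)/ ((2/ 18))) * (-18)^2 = -17496/ 212381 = -0.08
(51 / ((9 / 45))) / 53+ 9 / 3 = 414 / 53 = 7.81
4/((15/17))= 68/15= 4.53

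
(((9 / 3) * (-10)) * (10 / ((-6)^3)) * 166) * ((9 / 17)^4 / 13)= 1512675 / 1085773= 1.39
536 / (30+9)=536 / 39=13.74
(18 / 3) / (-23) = -6 / 23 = -0.26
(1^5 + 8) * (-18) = -162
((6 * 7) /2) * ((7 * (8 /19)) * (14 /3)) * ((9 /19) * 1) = 49392 /361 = 136.82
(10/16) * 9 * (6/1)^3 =1215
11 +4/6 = 35/3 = 11.67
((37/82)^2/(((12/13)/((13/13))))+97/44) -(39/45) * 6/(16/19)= -16641407/4437840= -3.75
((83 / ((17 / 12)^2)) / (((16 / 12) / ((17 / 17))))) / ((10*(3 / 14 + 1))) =62748 / 24565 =2.55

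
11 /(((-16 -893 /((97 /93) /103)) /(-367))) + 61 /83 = 554393426 /710114717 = 0.78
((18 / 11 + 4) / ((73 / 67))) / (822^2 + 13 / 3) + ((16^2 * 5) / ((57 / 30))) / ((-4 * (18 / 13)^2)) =-220069508784982 / 2505081387105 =-87.85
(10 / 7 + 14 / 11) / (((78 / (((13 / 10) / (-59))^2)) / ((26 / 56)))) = 2197 / 281438850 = 0.00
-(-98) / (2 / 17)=833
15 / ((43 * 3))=5 / 43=0.12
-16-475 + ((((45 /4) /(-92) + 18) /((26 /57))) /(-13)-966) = -181602491 /124384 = -1460.01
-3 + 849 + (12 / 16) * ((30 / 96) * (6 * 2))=848.81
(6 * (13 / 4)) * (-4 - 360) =-7098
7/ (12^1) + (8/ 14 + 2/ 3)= 51/ 28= 1.82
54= 54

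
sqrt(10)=3.16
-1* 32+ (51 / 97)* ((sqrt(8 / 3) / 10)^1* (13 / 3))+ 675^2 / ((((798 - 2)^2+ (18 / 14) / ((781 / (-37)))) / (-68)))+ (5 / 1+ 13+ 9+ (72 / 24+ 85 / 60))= -49.11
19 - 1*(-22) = 41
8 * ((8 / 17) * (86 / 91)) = 5504 / 1547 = 3.56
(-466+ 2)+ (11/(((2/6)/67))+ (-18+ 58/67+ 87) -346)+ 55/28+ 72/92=63583435/43148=1473.61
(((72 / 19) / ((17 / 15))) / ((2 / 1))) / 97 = 540 / 31331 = 0.02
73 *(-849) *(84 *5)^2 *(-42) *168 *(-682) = -52610457440217600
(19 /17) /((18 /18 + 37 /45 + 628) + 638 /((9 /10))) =855 /1024114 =0.00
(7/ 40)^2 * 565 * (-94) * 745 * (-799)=30981713189/ 32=968178537.16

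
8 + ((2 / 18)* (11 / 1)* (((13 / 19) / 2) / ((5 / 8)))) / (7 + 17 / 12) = 232568 / 28785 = 8.08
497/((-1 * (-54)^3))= 497/157464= 0.00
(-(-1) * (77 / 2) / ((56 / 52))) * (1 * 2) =143 / 2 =71.50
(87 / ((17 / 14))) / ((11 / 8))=9744 / 187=52.11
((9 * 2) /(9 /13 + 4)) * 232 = 54288 /61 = 889.97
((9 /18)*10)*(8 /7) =40 /7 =5.71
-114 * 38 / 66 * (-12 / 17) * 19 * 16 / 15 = 877952 / 935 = 938.99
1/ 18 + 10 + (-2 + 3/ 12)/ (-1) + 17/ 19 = 12.70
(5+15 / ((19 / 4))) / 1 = 155 / 19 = 8.16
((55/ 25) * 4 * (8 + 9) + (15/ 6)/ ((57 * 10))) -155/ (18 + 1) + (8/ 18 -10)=451067/ 3420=131.89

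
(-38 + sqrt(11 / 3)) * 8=-288.68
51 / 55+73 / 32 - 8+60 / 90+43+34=384781 / 5280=72.88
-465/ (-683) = 465/ 683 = 0.68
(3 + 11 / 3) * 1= 20 / 3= 6.67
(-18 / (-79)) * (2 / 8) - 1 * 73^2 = -841973 / 158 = -5328.94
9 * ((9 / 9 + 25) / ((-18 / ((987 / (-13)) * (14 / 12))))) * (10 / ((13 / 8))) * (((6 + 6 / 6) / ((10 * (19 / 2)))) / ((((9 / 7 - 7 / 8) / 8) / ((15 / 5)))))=173332992 / 5681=30511.00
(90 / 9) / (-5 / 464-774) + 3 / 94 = 641263 / 33759254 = 0.02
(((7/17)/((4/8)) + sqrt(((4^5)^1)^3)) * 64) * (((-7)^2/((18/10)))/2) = 1455809600/51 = 28545286.27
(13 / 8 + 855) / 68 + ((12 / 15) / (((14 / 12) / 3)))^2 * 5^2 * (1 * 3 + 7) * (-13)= -366276683 / 26656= -13740.87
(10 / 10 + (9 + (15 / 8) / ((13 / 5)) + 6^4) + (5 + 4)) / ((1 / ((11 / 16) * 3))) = 2713.67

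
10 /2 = 5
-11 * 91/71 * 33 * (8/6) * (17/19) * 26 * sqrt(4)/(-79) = 38934896/106571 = 365.34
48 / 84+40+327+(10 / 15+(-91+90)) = 7712 / 21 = 367.24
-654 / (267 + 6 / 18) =-981 / 401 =-2.45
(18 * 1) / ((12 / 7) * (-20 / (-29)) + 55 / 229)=836766 / 66125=12.65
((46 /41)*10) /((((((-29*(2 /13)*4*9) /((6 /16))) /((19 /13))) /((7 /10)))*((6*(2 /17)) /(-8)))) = 52003 /171216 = 0.30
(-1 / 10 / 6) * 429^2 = -61347 / 20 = -3067.35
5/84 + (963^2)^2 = 72241114021529/84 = 860013262161.06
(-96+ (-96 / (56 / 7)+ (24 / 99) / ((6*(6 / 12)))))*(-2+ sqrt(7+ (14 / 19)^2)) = 21368 / 99 - 10684*sqrt(2723) / 1881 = -80.56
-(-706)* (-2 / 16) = -353 / 4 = -88.25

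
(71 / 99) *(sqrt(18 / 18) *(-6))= -142 / 33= -4.30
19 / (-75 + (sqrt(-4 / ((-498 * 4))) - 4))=-747498 / 3108017 - 19 * sqrt(498) / 3108017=-0.24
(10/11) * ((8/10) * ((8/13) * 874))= 55936/143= 391.16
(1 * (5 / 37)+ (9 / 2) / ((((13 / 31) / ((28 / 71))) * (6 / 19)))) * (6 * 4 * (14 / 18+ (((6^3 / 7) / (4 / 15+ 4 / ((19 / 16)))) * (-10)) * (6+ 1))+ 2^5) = -5104100687776 / 26535327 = -192351.15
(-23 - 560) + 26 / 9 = -5221 / 9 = -580.11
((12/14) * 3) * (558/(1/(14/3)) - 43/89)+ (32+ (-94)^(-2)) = 37029644343/5504828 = 6726.76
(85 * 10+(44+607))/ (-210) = -7.15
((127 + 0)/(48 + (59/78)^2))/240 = 64389/5910260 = 0.01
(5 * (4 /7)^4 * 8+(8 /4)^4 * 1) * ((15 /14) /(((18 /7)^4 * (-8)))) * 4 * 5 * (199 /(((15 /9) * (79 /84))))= -3025795 /19197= -157.62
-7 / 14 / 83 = -1 / 166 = -0.01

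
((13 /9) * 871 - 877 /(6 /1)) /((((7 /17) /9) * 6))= 4050.65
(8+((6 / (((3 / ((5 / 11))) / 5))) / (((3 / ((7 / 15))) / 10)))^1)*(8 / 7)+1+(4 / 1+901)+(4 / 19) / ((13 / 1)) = 158031890 / 171171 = 923.24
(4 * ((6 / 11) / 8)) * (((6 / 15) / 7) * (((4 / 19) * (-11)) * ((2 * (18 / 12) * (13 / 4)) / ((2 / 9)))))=-1053 / 665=-1.58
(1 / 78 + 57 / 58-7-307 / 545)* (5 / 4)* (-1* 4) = 4048312 / 123279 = 32.84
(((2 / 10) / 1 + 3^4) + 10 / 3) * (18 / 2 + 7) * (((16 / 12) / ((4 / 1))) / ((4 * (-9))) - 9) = -4935056 / 405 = -12185.32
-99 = -99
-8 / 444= -2 / 111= -0.02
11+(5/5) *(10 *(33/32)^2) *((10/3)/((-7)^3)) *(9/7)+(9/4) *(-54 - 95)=-324.38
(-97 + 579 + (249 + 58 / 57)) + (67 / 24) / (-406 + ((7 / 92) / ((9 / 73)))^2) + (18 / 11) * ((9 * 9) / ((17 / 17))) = 150743927721529 / 174359911341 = 864.56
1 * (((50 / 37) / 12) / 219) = 25 / 48618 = 0.00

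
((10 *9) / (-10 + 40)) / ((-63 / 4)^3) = -64 / 83349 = -0.00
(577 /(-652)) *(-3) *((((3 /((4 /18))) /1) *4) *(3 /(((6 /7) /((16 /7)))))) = 186948 /163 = 1146.92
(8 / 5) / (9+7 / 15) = 12 / 71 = 0.17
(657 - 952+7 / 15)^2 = 19518724 / 225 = 86749.88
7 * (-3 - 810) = -5691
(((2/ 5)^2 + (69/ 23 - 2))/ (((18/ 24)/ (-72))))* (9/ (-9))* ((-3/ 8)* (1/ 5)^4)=-1044/ 15625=-0.07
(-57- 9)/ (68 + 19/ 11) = -726/ 767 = -0.95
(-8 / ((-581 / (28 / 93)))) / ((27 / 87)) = 928 / 69471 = 0.01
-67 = -67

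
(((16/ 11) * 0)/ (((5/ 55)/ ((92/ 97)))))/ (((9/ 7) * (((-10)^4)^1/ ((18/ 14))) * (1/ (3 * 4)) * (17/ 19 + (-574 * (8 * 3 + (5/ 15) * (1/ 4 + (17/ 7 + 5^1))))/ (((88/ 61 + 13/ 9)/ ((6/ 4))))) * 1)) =0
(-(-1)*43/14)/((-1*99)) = -43/1386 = -0.03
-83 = -83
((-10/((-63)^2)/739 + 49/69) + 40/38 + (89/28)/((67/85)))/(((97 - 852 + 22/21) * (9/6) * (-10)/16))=7963002728644/971218515001455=0.01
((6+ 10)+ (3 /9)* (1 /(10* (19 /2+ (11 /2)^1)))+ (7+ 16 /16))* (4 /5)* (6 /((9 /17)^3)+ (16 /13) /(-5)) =771.72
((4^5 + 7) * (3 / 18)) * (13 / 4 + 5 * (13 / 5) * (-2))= -93821 / 24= -3909.21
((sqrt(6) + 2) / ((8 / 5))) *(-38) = -95 *sqrt(6) / 4 - 95 / 2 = -105.68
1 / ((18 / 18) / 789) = 789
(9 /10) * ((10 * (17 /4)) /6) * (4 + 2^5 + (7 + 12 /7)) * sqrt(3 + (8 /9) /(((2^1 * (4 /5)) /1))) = 5321 * sqrt(2) /14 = 537.50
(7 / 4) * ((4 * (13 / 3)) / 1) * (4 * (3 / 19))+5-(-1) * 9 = 630 / 19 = 33.16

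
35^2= 1225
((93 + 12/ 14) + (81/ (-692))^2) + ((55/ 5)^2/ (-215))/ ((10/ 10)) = 67246210817/ 720690320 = 93.31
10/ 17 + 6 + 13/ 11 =1453/ 187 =7.77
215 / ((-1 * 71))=-215 / 71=-3.03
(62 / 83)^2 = 3844 / 6889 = 0.56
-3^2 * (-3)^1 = 27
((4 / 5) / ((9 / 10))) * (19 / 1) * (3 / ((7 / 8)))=1216 / 21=57.90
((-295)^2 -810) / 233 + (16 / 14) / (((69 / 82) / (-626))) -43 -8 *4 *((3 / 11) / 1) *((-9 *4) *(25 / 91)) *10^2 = 130485414260 / 16093077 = 8108.17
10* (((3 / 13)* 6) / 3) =60 / 13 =4.62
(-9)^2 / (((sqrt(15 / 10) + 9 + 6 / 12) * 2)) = 1539 / 355 - 81 * sqrt(6) / 355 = 3.78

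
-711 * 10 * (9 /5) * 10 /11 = -127980 /11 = -11634.55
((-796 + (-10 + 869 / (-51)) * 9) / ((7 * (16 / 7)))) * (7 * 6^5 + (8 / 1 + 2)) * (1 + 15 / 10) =-2404839245 / 272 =-8841320.75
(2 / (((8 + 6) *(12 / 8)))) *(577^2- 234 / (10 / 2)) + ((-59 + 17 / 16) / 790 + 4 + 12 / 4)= 31709.99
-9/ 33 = -3/ 11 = -0.27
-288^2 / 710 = -41472 / 355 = -116.82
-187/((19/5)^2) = -4675/361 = -12.95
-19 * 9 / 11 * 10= -1710 / 11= -155.45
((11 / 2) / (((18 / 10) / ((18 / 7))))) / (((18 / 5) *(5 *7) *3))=55 / 2646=0.02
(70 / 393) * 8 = 560 / 393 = 1.42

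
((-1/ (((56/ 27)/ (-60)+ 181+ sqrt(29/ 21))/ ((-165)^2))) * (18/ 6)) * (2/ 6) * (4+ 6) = -28284050458125/ 18799704596+ 7442634375 * sqrt(609)/ 18799704596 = -1494.72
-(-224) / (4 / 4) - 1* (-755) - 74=905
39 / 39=1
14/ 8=7/ 4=1.75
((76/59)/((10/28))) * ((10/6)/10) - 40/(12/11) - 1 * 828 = -764698/885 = -864.07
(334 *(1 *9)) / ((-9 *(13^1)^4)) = -334 / 28561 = -0.01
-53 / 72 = -0.74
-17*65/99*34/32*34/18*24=-319345/594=-537.62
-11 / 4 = -2.75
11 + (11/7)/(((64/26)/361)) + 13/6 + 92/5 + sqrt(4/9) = 882649/3360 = 262.69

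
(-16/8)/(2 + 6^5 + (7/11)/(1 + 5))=-132/513355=-0.00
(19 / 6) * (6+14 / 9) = 646 / 27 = 23.93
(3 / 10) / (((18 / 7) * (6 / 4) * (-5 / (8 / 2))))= -14 / 225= -0.06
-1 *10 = -10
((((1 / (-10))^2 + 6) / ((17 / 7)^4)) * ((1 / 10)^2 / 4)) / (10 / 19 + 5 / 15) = 1678593 / 3340840000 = 0.00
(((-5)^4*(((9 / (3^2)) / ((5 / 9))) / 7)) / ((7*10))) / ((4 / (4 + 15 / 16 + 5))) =35775 / 6272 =5.70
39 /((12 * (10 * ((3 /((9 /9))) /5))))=13 /24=0.54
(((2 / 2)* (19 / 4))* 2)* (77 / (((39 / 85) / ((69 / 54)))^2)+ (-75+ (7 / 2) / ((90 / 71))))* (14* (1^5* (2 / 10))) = 86016523607 / 6160050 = 13963.61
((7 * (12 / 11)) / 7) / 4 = 3 / 11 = 0.27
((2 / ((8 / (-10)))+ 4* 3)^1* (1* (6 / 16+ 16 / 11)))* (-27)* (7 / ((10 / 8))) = -578151 / 220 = -2627.96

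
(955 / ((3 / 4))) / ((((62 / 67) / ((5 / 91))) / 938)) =85739900 / 1209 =70918.03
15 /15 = 1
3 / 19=0.16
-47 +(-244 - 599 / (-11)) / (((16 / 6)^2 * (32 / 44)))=-83.65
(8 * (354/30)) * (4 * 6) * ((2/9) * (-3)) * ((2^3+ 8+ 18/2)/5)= -7552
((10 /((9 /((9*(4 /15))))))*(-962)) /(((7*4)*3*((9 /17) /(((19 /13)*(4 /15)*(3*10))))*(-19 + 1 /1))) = 191216 /5103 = 37.47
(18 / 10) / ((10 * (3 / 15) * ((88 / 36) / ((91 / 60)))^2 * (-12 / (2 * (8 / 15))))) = -74529 / 2420000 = -0.03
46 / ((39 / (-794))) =-36524 / 39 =-936.51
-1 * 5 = -5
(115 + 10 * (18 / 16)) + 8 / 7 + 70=5527 / 28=197.39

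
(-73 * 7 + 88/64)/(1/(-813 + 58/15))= 16494183/40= 412354.58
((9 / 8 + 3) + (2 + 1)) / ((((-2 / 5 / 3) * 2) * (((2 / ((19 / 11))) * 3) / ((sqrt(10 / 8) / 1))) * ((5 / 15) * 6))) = -5415 * sqrt(5) / 2816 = -4.30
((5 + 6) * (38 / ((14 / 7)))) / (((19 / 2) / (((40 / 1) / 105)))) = 176 / 21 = 8.38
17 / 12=1.42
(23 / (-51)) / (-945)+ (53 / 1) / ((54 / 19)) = 18.65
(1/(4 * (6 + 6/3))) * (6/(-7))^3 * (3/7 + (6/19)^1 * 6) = -0.05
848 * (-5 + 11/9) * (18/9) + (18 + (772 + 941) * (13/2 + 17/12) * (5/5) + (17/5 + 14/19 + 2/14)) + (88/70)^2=6014445359/837900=7178.00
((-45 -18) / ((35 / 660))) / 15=-396 / 5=-79.20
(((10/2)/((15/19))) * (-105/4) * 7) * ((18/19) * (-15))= 33075/2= 16537.50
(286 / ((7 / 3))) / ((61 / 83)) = 71214 / 427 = 166.78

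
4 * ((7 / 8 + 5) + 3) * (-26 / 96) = -923 / 96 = -9.61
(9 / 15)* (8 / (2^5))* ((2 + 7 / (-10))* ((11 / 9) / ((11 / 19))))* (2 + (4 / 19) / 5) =1261 / 1500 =0.84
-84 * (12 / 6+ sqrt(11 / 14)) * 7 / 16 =-147 / 2 -21 * sqrt(154) / 8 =-106.08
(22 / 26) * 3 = 33 / 13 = 2.54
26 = 26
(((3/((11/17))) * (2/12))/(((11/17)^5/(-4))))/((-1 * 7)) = 48275138/12400927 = 3.89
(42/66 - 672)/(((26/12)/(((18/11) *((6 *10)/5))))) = -9570960/1573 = -6084.53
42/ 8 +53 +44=409/ 4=102.25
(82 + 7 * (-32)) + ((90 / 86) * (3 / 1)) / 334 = -2039269 / 14362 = -141.99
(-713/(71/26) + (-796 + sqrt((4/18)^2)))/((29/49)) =-33091856/18531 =-1785.76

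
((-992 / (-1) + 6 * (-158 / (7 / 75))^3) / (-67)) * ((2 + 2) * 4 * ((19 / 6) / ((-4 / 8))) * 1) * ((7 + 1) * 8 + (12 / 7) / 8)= -1364299017262698112 / 482601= -2826970970351.69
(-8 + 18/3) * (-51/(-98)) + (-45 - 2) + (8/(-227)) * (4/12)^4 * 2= -43283782/900963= -48.04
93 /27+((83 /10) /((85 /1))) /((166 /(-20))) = 2626 /765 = 3.43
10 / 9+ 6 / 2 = 37 / 9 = 4.11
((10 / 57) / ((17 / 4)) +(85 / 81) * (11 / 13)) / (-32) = -316045 / 10883808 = -0.03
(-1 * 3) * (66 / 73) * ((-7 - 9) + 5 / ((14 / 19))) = 12771 / 511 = 24.99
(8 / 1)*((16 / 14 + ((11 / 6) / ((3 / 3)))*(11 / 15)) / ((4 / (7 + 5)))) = 6268 / 105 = 59.70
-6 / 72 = -0.08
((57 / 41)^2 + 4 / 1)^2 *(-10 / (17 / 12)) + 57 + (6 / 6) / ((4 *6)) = -220682963767 / 1152910488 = -191.41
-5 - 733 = -738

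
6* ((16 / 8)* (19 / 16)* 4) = 57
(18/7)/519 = 6/1211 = 0.00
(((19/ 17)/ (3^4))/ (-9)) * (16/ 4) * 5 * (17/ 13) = -380/ 9477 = -0.04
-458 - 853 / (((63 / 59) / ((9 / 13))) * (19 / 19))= -92005 / 91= -1011.04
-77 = -77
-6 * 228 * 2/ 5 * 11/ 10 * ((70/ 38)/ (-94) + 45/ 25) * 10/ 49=-12592008/ 57575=-218.71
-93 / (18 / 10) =-155 / 3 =-51.67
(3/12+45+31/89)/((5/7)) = 63.84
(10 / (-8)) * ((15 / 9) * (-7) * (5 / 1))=875 / 12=72.92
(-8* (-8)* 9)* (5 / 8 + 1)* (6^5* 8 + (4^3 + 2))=58288464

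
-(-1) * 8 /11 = 0.73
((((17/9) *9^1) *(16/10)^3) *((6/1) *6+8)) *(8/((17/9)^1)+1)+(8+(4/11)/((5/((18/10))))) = 22066092/1375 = 16048.07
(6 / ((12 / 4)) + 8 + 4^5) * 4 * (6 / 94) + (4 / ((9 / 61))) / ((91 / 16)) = 220120 / 819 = 268.77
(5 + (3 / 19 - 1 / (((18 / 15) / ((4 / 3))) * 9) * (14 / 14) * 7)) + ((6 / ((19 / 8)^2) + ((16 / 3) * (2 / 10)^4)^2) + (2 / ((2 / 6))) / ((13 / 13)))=129728175494 / 11422265625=11.36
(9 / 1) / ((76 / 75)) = 675 / 76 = 8.88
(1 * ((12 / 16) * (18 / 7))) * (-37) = -999 / 14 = -71.36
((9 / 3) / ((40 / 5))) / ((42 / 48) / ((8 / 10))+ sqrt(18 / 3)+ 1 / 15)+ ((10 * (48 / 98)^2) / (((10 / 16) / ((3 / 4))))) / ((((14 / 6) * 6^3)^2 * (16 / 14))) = -10109346769 / 108117851142+ 86400 * sqrt(6) / 1072151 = 0.10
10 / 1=10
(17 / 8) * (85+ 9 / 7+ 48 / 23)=60469 / 322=187.79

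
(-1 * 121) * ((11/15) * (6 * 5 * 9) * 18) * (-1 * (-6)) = -2587464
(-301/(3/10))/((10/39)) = -3913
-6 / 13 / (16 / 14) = -21 / 52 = -0.40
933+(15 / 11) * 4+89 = 11302 / 11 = 1027.45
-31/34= -0.91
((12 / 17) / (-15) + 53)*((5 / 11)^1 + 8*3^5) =96271889 / 935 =102964.59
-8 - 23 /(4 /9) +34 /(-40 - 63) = -24753 /412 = -60.08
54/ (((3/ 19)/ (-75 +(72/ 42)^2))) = -1207602/ 49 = -24644.94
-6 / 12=-1 / 2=-0.50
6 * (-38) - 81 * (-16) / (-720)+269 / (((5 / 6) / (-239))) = -77379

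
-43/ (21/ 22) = -946/ 21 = -45.05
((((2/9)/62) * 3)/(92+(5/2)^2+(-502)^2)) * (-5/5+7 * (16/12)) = 0.00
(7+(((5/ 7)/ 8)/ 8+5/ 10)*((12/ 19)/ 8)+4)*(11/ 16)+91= 26854405/ 272384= 98.59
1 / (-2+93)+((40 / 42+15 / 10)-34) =-17219 / 546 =-31.54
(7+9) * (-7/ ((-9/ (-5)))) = -560/ 9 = -62.22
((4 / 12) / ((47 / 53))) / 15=53 / 2115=0.03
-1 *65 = -65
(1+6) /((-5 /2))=-14 /5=-2.80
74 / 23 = 3.22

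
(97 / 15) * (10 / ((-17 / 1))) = -194 / 51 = -3.80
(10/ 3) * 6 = 20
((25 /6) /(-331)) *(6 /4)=-25 /1324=-0.02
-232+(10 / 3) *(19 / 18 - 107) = -15799 / 27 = -585.15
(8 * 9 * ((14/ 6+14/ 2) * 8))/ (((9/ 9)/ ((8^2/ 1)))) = 344064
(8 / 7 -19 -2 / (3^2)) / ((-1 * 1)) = 1139 / 63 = 18.08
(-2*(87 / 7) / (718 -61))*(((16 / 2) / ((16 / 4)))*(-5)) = 580 / 1533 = 0.38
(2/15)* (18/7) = 12/35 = 0.34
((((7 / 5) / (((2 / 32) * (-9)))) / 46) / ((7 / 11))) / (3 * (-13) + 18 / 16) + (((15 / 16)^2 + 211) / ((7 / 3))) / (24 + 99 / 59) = 1988597567 / 561980160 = 3.54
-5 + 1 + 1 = -3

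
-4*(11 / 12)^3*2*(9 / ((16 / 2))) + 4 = -2.93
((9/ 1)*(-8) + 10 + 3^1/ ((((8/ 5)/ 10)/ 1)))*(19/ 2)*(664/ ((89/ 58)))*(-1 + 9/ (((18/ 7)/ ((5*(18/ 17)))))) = -3116614.78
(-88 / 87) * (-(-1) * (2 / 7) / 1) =-176 / 609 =-0.29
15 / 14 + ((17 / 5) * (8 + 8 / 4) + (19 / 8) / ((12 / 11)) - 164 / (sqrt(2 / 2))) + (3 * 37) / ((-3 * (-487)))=-126.68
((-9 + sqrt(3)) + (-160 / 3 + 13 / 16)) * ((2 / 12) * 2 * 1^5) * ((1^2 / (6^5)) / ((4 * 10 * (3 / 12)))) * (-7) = 20671 / 11197440 - 7 * sqrt(3) / 233280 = 0.00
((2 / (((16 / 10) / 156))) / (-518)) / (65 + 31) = -65 / 16576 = -0.00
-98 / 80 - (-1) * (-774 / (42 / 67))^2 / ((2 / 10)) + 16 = 14940318759 / 1960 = 7622611.61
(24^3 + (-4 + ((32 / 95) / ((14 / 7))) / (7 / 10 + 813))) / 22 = 628.18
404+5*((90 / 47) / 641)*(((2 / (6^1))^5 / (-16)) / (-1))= 2629002553 / 6507432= 404.00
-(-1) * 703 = 703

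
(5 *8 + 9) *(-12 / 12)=-49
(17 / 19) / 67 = 0.01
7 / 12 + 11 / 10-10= -499 / 60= -8.32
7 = 7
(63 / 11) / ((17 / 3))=189 / 187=1.01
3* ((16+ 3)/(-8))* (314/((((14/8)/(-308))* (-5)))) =-393756/5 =-78751.20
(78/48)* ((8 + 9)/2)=221/16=13.81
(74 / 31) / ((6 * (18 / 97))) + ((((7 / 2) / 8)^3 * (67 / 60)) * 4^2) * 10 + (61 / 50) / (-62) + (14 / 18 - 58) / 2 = -123476741 / 10713600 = -11.53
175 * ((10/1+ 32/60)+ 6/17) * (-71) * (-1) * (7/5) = 9657704/51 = 189366.75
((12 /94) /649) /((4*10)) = 3 /610060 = 0.00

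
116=116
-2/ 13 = -0.15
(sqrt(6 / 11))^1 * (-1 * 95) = -95 * sqrt(66) / 11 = -70.16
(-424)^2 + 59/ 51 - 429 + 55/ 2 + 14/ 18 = 54889189/ 306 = 179376.43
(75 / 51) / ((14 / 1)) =25 / 238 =0.11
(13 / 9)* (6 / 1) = 26 / 3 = 8.67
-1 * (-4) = 4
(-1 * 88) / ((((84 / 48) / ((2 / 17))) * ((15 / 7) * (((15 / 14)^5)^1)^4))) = -0.69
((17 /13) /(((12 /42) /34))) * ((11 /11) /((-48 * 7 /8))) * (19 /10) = -5491 /780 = -7.04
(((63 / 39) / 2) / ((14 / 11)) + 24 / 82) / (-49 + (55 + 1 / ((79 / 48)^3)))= 324912701 / 2180912344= 0.15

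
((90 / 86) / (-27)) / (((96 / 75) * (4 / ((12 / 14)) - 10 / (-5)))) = -25 / 5504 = -0.00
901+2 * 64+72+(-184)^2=34957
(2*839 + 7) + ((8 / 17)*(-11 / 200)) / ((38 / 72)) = 13605979 / 8075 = 1684.95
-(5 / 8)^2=-25 / 64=-0.39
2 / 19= 0.11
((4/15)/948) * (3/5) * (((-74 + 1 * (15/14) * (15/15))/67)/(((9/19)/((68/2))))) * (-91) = 4287179/3572775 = 1.20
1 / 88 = 0.01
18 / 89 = 0.20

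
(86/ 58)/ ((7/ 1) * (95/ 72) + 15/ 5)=0.12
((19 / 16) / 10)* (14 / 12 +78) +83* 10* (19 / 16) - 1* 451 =104453 / 192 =544.03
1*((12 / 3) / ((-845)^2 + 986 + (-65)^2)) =1 / 179809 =0.00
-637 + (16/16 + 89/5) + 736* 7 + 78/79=1791241/395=4534.79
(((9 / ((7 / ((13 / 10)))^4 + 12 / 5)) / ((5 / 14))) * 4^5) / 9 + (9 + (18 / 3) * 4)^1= 1095602663 / 30098183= 36.40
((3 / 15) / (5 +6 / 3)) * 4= 4 / 35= 0.11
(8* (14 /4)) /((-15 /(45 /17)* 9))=-28 /51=-0.55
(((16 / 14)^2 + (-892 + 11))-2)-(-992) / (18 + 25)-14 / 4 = -3632991 / 4214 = -862.12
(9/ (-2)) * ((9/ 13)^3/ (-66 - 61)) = 6561/ 558038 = 0.01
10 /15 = 0.67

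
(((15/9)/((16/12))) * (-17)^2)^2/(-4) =-2088025/64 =-32625.39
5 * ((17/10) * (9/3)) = 25.50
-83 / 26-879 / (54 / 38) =-145489 / 234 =-621.75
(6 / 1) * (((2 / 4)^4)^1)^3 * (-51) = -153 / 2048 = -0.07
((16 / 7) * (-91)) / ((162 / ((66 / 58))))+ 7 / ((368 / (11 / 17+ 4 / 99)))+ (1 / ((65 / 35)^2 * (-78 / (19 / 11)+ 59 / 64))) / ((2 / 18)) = -738157918812557 / 489832402028112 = -1.51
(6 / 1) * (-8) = -48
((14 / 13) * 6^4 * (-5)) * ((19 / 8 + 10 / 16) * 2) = -544320 / 13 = -41870.77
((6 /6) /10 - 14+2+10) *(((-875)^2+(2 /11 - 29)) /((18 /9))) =-80004801 /110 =-727316.37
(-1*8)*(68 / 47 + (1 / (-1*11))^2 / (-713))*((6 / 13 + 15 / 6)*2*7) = -2299674664 / 4792073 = -479.89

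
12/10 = 6/5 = 1.20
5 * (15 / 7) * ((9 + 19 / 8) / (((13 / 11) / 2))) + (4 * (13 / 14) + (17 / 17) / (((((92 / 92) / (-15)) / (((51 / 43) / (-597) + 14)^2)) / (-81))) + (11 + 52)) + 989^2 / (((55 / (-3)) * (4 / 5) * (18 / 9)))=9246521310114485 / 45104905384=205000.35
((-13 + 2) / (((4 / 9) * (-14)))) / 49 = 0.04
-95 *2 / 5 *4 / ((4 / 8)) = -304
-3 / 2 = -1.50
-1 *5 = -5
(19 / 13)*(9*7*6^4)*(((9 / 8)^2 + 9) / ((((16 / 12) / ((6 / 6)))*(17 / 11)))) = 2102124717 / 3536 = 594492.28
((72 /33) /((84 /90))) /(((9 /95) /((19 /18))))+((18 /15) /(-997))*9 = 89941828 /3454605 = 26.04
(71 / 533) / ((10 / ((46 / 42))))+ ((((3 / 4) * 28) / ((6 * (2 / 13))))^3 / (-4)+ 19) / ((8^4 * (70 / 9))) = -0.08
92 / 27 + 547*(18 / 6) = 44399 / 27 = 1644.41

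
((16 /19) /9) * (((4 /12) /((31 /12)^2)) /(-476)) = -0.00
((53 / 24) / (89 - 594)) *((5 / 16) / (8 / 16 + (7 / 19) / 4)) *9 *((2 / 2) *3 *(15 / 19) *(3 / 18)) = -53 / 6464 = -0.01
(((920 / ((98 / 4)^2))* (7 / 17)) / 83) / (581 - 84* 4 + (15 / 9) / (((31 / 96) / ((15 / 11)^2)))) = 2760736 / 92438359027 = 0.00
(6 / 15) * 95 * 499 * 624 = 11832288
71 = 71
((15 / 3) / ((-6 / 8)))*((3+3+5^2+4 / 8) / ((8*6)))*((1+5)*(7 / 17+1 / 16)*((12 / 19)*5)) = -203175 / 5168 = -39.31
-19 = -19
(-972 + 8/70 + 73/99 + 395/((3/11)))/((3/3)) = 1653446/3465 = 477.18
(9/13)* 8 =72/13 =5.54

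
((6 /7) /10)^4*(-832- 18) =-2754 /60025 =-0.05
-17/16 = -1.06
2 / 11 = 0.18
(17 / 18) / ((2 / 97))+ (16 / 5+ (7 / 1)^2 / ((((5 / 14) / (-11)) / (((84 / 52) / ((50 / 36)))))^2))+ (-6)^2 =62965.27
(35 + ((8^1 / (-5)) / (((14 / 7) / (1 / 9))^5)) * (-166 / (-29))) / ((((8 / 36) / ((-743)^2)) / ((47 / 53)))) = 293412184751017 / 3805380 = 77104568.99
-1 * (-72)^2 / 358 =-2592 / 179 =-14.48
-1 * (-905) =905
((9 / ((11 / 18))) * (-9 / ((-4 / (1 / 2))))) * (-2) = -729 / 22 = -33.14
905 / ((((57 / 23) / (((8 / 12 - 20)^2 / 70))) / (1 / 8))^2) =67721448469 / 1031622480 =65.65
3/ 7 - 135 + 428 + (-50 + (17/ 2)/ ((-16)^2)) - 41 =725623/ 3584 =202.46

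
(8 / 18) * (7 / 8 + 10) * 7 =203 / 6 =33.83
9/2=4.50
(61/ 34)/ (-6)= -61/ 204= -0.30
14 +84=98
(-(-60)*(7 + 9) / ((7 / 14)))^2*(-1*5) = -18432000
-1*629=-629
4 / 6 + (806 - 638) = 506 / 3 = 168.67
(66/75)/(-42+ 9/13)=-286/13425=-0.02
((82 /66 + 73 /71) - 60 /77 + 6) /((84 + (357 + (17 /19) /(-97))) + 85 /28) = 39381224 /2334192663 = 0.02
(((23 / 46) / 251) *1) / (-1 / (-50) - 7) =-25 / 87599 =-0.00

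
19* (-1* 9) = -171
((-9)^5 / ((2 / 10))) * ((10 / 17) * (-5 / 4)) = 7381125 / 34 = 217091.91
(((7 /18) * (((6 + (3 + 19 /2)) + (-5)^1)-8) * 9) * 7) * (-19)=-10241 /4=-2560.25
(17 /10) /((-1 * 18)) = -17 /180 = -0.09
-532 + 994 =462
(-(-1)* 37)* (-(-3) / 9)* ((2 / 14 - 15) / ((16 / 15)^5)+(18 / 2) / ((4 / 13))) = 209236443 / 917504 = 228.05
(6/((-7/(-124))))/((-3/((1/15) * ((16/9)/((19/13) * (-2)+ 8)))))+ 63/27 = 1.51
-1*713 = -713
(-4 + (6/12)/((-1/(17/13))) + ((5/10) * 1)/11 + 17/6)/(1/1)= -1523/858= -1.78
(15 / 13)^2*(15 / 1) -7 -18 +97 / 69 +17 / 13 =-27008 / 11661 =-2.32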